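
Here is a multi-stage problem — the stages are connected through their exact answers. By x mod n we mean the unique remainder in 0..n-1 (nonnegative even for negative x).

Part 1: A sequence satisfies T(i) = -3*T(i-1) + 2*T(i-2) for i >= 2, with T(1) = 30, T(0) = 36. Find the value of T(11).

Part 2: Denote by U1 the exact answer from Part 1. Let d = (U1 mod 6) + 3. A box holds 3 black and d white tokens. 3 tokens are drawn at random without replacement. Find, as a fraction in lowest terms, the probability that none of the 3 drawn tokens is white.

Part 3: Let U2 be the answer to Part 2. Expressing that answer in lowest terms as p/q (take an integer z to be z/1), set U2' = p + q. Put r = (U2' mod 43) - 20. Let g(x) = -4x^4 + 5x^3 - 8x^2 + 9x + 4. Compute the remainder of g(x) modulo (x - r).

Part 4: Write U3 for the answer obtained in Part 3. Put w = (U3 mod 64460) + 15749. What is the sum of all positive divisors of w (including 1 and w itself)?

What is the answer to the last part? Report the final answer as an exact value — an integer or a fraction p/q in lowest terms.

Part 1: T(2) = -3*(30) + 2*(36) = -18; iterating: T(2)=-18, T(3)=114, T(4)=-378, T(5)=1362, T(6)=-4842, T(7)=17250, T(8)=-61434, T(9)=218802, T(10)=-779274, T(11)=2775426; answer 2775426
Part 2: U1 = 2775426; d = 3; total draws C(6,3) = 20; favorable C(3,3) = 1; P = 1/20; answer 1/20
Part 3: U2 = 1/20; threaded value p + q = 21; r = 1; remainder = value at the root: -4*(1)^4 + 5*(1)^3 - 8*(1)^2 + 9*(1)^1 + 4 = (-4) + (5) + (-8) + (9) + (4) = 6; answer 6
Part 4: U3 = 6; w = 15755; 15755 = 5 * 23 * 137; sigma = (1 + 5) * (1 + 23) * (1 + 137) = 6 * 24 * 138 = 19872; answer 19872

19872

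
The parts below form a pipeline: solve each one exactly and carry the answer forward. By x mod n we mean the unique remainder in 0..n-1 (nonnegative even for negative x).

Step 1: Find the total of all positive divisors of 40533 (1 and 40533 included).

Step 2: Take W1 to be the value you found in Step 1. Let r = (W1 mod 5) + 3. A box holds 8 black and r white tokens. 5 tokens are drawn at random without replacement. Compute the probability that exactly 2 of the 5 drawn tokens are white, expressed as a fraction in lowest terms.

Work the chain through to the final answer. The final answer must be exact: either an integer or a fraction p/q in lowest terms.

Step 1: 40533 = 3 * 59 * 229; sigma = (1 + 3) * (1 + 59) * (1 + 229) = 4 * 60 * 230 = 55200; answer 55200
Step 2: W1 = 55200; r = 3; total draws C(11,5) = 462; favorable C(3,2)*C(8,3) = 168; P = 4/11; answer 4/11

4/11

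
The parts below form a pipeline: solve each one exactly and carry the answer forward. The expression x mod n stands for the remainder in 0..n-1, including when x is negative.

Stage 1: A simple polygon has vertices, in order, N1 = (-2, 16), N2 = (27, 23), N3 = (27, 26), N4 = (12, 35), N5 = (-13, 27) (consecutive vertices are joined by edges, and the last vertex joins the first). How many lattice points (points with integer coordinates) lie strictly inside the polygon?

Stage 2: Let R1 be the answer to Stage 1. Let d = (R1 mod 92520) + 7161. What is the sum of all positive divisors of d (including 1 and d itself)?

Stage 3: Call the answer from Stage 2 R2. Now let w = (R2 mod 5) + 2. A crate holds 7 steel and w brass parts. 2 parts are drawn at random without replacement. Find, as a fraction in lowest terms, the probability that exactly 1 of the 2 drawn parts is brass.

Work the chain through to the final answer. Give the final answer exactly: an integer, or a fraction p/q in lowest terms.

Stage 1: cross terms: (-2*23 - 27*16)=-478, (27*26 - 27*23)=81, (27*35 - 12*26)=633, (12*27 - -13*35)=779, (-13*16 - -2*27)=-154; twice the area = |861| = 861; area = 861/2; boundary points = 1 + 3 + 3 + 1 + 11 = 19; strictly interior points = area - boundary/2 + 1 = 422; answer 422
Stage 2: R1 = 422; d = 7583; 7583 is prime, so its only divisors are 1 and 7583; sigma = 1 + 7583 = 7584; answer 7584
Stage 3: R2 = 7584; w = 6; total draws C(13,2) = 78; favorable C(6,1)*C(7,1) = 42; P = 7/13; answer 7/13

7/13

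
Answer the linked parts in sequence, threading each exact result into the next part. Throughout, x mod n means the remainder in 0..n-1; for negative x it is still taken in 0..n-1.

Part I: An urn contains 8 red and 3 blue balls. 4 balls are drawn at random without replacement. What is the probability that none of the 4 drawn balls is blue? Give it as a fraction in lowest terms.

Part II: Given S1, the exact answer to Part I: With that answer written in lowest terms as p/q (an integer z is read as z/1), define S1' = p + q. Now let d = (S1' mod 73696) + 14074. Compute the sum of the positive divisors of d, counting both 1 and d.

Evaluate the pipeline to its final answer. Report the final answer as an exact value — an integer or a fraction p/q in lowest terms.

Part I: total draws C(11,4) = 330; favorable C(8,4) = 70; P = 7/33; answer 7/33
Part II: S1 = 7/33; threaded value p + q = 40; d = 14114; 14114 = 2 * 7057; sigma = (1 + 2) * (1 + 7057) = 3 * 7058 = 21174; answer 21174

21174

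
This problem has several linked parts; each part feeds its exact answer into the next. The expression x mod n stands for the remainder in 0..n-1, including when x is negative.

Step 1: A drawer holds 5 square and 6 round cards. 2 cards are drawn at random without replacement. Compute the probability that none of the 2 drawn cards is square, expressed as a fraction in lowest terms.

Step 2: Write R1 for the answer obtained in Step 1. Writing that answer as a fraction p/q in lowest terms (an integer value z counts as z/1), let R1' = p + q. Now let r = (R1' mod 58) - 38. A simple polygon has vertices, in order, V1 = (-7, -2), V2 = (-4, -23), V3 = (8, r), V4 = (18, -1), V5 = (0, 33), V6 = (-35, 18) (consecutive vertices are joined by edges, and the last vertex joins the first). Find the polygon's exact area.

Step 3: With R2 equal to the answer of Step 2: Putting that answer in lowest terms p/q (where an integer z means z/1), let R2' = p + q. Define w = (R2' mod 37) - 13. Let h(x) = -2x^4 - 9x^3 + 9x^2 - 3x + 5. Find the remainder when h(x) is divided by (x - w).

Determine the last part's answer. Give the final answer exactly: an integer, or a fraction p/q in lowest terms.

Step 1: total draws C(11,2) = 55; favorable C(6,2) = 15; P = 3/11; answer 3/11
Step 2: R1 = 3/11; threaded value p + q = 14; r = -24; cross terms: (-7*-23 - -4*-2)=153, (-4*-24 - 8*-23)=280, (8*-1 - 18*-24)=424, (18*33 - 0*-1)=594, (0*18 - -35*33)=1155, (-35*-2 - -7*18)=196; twice the area = |2802| = 2802; area = 1401; answer 1401
Step 3: R2 = 1401; threaded value p + q = 1402; w = 20; remainder = value at the root: -2*(20)^4 - 9*(20)^3 + 9*(20)^2 - 3*(20)^1 + 5 = (-320000) + (-72000) + (3600) + (-60) + (5) = -388455; answer -388455

-388455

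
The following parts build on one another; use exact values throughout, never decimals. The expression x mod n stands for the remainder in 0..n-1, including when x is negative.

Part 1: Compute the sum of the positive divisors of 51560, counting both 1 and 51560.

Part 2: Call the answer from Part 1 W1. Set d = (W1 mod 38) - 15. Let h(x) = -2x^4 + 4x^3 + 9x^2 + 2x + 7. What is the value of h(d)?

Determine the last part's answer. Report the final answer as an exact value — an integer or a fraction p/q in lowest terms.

Part 1: 51560 = 2^3 * 5 * 1289; sigma = (1 + 2 + 4 + 8) * (1 + 5) * (1 + 1289) = 15 * 6 * 1290 = 116100; answer 116100
Part 2: W1 = 116100; d = -5; -2*(-5)^4 + 4*(-5)^3 + 9*(-5)^2 + 2*(-5)^1 + 7 = (-1250) + (-500) + (225) + (-10) + (7) = -1528; answer -1528

-1528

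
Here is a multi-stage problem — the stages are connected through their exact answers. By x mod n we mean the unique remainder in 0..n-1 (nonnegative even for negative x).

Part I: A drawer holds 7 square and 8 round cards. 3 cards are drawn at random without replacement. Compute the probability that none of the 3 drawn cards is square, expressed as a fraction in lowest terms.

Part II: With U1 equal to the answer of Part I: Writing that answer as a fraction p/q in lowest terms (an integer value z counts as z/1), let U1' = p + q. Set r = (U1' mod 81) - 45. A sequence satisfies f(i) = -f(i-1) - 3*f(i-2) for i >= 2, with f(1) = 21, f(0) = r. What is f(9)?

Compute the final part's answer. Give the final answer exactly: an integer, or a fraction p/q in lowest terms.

Part I: total draws C(15,3) = 455; favorable C(8,3) = 56; P = 8/65; answer 8/65
Part II: U1 = 8/65; threaded value p + q = 73; r = 28; f(2) = -1*(21) - 3*(28) = -105; iterating: f(2)=-105, f(3)=42, f(4)=273, f(5)=-399, f(6)=-420, f(7)=1617, f(8)=-357, f(9)=-4494; answer -4494

-4494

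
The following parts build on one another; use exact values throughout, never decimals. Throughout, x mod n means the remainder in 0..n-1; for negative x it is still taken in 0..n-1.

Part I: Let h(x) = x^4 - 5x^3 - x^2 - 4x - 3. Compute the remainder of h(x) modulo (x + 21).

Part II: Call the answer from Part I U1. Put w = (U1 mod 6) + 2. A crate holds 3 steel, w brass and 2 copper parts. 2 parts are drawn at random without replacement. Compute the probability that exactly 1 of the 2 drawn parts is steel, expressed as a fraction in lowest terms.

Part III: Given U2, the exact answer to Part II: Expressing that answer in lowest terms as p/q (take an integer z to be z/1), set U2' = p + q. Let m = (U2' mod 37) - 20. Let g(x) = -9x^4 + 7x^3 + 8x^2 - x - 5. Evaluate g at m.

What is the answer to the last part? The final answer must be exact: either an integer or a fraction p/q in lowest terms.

Part I: remainder = value at the root: 1*(-21)^4 - 5*(-21)^3 - 1*(-21)^2 - 4*(-21)^1 - 3 = (194481) + (46305) + (-441) + (84) + (-3) = 240426; answer 240426
Part II: U1 = 240426; w = 2; total draws C(7,2) = 21; favorable C(3,1)*C(4,1) = 12; P = 4/7; answer 4/7
Part III: U2 = 4/7; threaded value p + q = 11; m = -9; -9*(-9)^4 + 7*(-9)^3 + 8*(-9)^2 - 1*(-9)^1 - 5 = (-59049) + (-5103) + (648) + (9) + (-5) = -63500; answer -63500

-63500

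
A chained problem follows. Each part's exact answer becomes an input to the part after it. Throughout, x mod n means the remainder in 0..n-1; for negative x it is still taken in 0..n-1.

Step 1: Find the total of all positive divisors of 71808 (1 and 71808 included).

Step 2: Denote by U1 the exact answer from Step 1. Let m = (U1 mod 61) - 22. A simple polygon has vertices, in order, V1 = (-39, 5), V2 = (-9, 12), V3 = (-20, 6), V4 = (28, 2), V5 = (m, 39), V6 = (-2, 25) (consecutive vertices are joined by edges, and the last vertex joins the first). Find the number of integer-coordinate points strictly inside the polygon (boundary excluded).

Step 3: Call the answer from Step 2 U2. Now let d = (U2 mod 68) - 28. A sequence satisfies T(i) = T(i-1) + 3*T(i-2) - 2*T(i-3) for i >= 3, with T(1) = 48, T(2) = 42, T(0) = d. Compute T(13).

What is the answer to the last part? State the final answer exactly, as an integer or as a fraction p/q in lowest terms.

90996

Step 1: 71808 = 2^7 * 3 * 11 * 17; sigma = (1 + 2 + 4 + 8 + 16 + 32 + 64 + 128) * (1 + 3) * (1 + 11) * (1 + 17) = 255 * 4 * 12 * 18 = 220320; answer 220320
Step 2: U1 = 220320; m = 27; cross terms: (-39*12 - -9*5)=-423, (-9*6 - -20*12)=186, (-20*2 - 28*6)=-208, (28*39 - 27*2)=1038, (27*25 - -2*39)=753, (-2*5 - -39*25)=965; twice the area = |2311| = 2311; area = 2311/2; boundary points = 1 + 1 + 4 + 1 + 1 + 1 = 9; strictly interior points = area - boundary/2 + 1 = 1152; answer 1152
Step 3: U2 = 1152; d = 36; T(3) = 1*(42) + 3*(48) - 2*(36) = 114; iterating: T(3)=114, T(4)=144, T(5)=402, T(6)=606, T(7)=1524, T(8)=2538, T(9)=5898, T(10)=10464, T(11)=23082, T(12)=42678, T(13)=90996; answer 90996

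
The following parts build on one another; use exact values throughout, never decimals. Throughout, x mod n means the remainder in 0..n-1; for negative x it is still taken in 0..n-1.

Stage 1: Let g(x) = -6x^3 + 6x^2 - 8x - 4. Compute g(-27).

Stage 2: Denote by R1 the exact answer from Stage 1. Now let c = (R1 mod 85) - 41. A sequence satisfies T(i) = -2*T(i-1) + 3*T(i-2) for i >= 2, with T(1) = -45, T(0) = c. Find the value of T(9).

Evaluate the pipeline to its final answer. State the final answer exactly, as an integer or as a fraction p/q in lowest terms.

-162405

Stage 1: -6*(-27)^3 + 6*(-27)^2 - 8*(-27)^1 - 4 = (118098) + (4374) + (216) + (-4) = 122684; answer 122684
Stage 2: R1 = 122684; c = -12; T(2) = -2*(-45) + 3*(-12) = 54; iterating: T(2)=54, T(3)=-243, T(4)=648, T(5)=-2025, T(6)=5994, T(7)=-18063, T(8)=54108, T(9)=-162405; answer -162405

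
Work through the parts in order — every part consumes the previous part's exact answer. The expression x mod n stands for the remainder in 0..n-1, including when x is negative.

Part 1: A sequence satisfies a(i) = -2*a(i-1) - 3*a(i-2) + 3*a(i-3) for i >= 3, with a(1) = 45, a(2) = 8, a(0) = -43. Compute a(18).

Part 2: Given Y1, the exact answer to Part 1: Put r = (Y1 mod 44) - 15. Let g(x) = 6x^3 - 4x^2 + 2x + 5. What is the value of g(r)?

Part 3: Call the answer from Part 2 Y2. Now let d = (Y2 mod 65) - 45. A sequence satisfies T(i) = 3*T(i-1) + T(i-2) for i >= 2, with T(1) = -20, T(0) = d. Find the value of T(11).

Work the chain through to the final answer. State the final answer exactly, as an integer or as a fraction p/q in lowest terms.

-4671611

Part 1: a(3) = -2*(8) - 3*(45) + 3*(-43) = -280; iterating: a(3)=-280, a(4)=671, a(5)=-478, a(6)=-1897, a(7)=7241, a(8)=-10225, a(9)=-6964, a(10)=66326, a(11)=-142435, a(12)=65000, a(13)=496283, a(14)=-1614871, a(15)=1935893, a(16)=2461676, a(17)=-15575644, a(18)=29573939; answer 29573939
Part 2: Y1 = 29573939; r = 28; 6*(28)^3 - 4*(28)^2 + 2*(28)^1 + 5 = (131712) + (-3136) + (56) + (5) = 128637; answer 128637
Part 3: Y2 = 128637; d = -43; T(2) = 3*(-20) + 1*(-43) = -103; iterating: T(2)=-103, T(3)=-329, T(4)=-1090, T(5)=-3599, T(6)=-11887, T(7)=-39260, T(8)=-129667, T(9)=-428261, T(10)=-1414450, T(11)=-4671611; answer -4671611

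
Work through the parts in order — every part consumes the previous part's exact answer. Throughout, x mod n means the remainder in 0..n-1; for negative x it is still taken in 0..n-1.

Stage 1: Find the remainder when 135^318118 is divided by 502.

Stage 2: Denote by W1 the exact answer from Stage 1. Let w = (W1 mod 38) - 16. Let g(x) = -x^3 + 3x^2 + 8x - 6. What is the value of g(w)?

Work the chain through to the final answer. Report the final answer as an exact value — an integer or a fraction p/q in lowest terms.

Stage 1: squarings mod 502: 135^1=135, 135^2=153, 135^4=317, 135^8=89, 135^16=391, 135^32=273, 135^64=233, 135^128=73, 135^256=309, 135^512=101, 135^1024=161, 135^2048=319, 135^4096=357, 135^8192=443, 135^16384=469, 135^32768=85, 135^65536=197, 135^131072=155, 135^262144=431; 135^318118 = 135^2 * 135^4 * 135^32 * 135^128 * 135^512 * 135^2048 * 135^4096 * 135^16384 * 135^32768 * 135^262144 = 41 (mod 502); answer 41
Stage 2: W1 = 41; w = -13; -1*(-13)^3 + 3*(-13)^2 + 8*(-13)^1 - 6 = (2197) + (507) + (-104) + (-6) = 2594; answer 2594

2594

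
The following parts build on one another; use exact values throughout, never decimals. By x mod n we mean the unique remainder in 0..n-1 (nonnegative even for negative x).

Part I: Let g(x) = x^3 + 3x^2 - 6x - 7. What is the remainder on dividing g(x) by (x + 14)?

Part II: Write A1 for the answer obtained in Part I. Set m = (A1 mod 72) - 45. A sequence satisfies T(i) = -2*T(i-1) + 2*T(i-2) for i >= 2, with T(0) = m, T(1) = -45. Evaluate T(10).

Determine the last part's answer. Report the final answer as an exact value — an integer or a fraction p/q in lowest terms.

Part I: remainder = value at the root: 1*(-14)^3 + 3*(-14)^2 - 6*(-14)^1 - 7 = (-2744) + (588) + (84) + (-7) = -2079; answer -2079
Part II: A1 = -2079; m = -36; T(2) = -2*(-45) + 2*(-36) = 18; iterating: T(2)=18, T(3)=-126, T(4)=288, T(5)=-828, T(6)=2232, T(7)=-6120, T(8)=16704, T(9)=-45648, T(10)=124704; answer 124704

124704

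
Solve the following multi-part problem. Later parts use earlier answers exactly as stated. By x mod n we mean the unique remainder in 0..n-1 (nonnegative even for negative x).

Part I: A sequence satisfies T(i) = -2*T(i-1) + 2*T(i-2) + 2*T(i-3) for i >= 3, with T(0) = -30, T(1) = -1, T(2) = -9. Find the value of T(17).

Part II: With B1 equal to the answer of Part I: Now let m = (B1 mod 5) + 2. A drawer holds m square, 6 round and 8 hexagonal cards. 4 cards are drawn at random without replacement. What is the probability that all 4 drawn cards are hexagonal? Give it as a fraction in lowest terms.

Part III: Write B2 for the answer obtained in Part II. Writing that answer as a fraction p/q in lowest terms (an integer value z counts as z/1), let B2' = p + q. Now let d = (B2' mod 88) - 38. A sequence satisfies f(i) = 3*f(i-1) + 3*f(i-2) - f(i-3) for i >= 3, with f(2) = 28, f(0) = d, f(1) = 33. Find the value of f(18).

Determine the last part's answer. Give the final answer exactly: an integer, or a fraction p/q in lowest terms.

63089844524

Part I: T(3) = -2*(-9) + 2*(-1) + 2*(-30) = -44; iterating: T(3)=-44, T(4)=68, T(5)=-242, T(6)=532, T(7)=-1412, T(8)=3404, T(9)=-8568, T(10)=21120, T(11)=-52568, T(12)=130240, T(13)=-323376, T(14)=802096, T(15)=-1990464, T(16)=4938368, T(17)=-12253472; answer -12253472
Part II: B1 = -12253472; m = 5; total draws C(19,4) = 3876; favorable C(8,4) = 70; P = 35/1938; answer 35/1938
Part III: B2 = 35/1938; threaded value p + q = 1973; d = -1; f(3) = 3*(28) + 3*(33) - 1*(-1) = 184; iterating: f(3)=184, f(4)=603, f(5)=2333, f(6)=8624, f(7)=32268, f(8)=120343, f(9)=449209, f(10)=1676388, f(11)=6256448, f(12)=23349299, f(13)=87140853, f(14)=325214008, f(15)=1213715284, f(16)=4529647023, f(17)=16904872913, f(18)=63089844524; answer 63089844524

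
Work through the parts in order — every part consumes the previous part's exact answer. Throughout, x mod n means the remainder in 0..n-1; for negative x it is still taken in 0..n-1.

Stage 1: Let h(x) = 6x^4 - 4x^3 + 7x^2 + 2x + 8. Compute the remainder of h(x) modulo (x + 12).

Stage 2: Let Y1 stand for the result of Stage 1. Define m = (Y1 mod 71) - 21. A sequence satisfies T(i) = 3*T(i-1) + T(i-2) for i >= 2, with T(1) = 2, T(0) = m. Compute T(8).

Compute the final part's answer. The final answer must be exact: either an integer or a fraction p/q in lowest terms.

38768

Stage 1: remainder = value at the root: 6*(-12)^4 - 4*(-12)^3 + 7*(-12)^2 + 2*(-12)^1 + 8 = (124416) + (6912) + (1008) + (-24) + (8) = 132320; answer 132320
Stage 2: Y1 = 132320; m = 26; T(2) = 3*(2) + 1*(26) = 32; iterating: T(2)=32, T(3)=98, T(4)=326, T(5)=1076, T(6)=3554, T(7)=11738, T(8)=38768; answer 38768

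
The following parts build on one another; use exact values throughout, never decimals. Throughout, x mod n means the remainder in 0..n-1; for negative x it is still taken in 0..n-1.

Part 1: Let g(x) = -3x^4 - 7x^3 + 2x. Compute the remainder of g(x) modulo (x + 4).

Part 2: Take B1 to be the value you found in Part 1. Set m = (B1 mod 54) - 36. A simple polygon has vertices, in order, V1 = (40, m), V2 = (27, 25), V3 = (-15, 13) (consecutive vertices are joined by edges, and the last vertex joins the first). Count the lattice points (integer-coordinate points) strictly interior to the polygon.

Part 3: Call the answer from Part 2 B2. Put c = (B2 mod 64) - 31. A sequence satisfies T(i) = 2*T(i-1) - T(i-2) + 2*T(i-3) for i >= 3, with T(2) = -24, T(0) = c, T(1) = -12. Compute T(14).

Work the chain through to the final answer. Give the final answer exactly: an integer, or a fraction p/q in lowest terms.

-16404

Part 1: remainder = value at the root: -3*(-4)^4 - 7*(-4)^3 + 2*(-4)^1 = (-768) + (448) + (-8) = -328; answer -328
Part 2: B1 = -328; m = 14; cross terms: (40*25 - 27*14)=622, (27*13 - -15*25)=726, (-15*14 - 40*13)=-730; twice the area = |618| = 618; area = 309; boundary points = 1 + 6 + 1 = 8; strictly interior points = area - boundary/2 + 1 = 306; answer 306
Part 3: B2 = 306; c = 19; T(3) = 2*(-24) - 1*(-12) + 2*(19) = 2; iterating: T(3)=2, T(4)=4, T(5)=-42, T(6)=-84, T(7)=-118, T(8)=-236, T(9)=-522, T(10)=-1044, T(11)=-2038, T(12)=-4076, T(13)=-8202, T(14)=-16404; answer -16404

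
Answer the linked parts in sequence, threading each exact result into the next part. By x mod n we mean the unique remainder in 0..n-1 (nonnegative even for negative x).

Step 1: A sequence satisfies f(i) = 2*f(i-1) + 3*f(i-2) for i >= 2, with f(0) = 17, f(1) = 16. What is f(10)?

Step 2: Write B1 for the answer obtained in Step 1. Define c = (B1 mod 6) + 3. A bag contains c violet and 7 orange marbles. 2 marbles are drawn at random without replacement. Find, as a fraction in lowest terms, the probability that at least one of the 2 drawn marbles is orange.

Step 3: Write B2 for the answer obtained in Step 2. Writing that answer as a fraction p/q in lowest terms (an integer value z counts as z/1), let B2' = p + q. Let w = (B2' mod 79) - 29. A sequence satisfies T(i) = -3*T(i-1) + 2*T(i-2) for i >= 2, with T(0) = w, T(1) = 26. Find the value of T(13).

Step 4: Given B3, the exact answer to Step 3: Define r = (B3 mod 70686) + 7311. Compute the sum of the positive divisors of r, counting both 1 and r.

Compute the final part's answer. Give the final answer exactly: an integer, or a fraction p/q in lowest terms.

31680

Step 1: f(2) = 2*(16) + 3*(17) = 83; iterating: f(2)=83, f(3)=214, f(4)=677, f(5)=1996, f(6)=6023, f(7)=18034, f(8)=54137, f(9)=162376, f(10)=487163; answer 487163
Step 2: B1 = 487163; c = 8; total draws C(15,2) = 105; complement C(8,2) = 28; favorable 105 - 28 = 77; P = 11/15; answer 11/15
Step 3: B2 = 11/15; threaded value p + q = 26; w = -3; T(2) = -3*(26) + 2*(-3) = -84; iterating: T(2)=-84, T(3)=304, T(4)=-1080, T(5)=3848, T(6)=-13704, T(7)=48808, T(8)=-173832, T(9)=619112, T(10)=-2205000, T(11)=7853224, T(12)=-27969672, T(13)=99615464; answer 99615464
Step 4: B3 = 99615464; r = 26201; 26201 = 7 * 19 * 197; sigma = (1 + 7) * (1 + 19) * (1 + 197) = 8 * 20 * 198 = 31680; answer 31680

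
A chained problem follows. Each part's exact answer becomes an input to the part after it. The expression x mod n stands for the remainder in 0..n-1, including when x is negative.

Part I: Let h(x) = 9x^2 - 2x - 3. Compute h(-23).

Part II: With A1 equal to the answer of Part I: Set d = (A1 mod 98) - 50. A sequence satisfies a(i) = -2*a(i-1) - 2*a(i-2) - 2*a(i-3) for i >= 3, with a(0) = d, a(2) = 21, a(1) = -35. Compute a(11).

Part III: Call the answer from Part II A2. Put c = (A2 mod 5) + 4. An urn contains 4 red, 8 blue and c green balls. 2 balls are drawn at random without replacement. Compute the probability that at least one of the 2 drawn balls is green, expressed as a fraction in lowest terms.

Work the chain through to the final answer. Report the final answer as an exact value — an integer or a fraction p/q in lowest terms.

Part I: 9*(-23)^2 - 2*(-23)^1 - 3 = (4761) + (46) + (-3) = 4804; answer 4804
Part II: A1 = 4804; d = -48; a(3) = -2*(21) - 2*(-35) - 2*(-48) = 124; iterating: a(3)=124, a(4)=-220, a(5)=150, a(6)=-108, a(7)=356, a(8)=-796, a(9)=1096, a(10)=-1312, a(11)=2024; answer 2024
Part III: A2 = 2024; c = 8; total draws C(20,2) = 190; complement C(12,2) = 66; favorable 190 - 66 = 124; P = 62/95; answer 62/95

62/95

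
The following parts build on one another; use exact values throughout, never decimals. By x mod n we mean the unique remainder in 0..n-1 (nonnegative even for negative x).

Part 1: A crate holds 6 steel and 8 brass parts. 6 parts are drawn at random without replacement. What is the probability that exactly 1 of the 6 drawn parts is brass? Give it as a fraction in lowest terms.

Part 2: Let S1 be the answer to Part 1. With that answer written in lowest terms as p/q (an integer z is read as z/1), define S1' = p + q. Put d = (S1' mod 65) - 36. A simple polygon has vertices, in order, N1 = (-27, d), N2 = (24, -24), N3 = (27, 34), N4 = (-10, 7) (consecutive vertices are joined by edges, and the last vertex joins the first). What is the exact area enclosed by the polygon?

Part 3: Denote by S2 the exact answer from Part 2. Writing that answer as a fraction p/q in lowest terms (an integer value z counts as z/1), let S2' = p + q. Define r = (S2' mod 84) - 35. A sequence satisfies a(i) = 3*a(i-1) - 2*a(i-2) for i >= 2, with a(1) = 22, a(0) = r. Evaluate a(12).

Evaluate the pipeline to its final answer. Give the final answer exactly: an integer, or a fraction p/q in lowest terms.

12304

Part 1: total draws C(14,6) = 3003; favorable C(8,1)*C(6,5) = 48; P = 16/1001; answer 16/1001
Part 2: S1 = 16/1001; threaded value p + q = 1017; d = 6; cross terms: (-27*-24 - 24*6)=504, (24*34 - 27*-24)=1464, (27*7 - -10*34)=529, (-10*6 - -27*7)=129; twice the area = |2626| = 2626; area = 1313; answer 1313
Part 3: S2 = 1313; threaded value p + q = 1314; r = 19; a(2) = 3*(22) - 2*(19) = 28; iterating: a(2)=28, a(3)=40, a(4)=64, a(5)=112, a(6)=208, a(7)=400, a(8)=784, a(9)=1552, a(10)=3088, a(11)=6160, a(12)=12304; answer 12304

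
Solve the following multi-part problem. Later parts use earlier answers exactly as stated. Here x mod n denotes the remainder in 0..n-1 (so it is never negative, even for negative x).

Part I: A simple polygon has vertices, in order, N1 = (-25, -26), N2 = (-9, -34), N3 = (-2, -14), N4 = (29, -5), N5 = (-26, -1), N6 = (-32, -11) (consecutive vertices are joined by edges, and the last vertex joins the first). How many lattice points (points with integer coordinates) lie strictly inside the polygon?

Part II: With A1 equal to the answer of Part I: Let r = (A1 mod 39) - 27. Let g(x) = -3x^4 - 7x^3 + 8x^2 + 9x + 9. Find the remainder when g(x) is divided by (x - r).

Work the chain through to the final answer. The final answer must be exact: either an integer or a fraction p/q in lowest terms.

-420971

Part I: cross terms: (-25*-34 - -9*-26)=616, (-9*-14 - -2*-34)=58, (-2*-5 - 29*-14)=416, (29*-1 - -26*-5)=-159, (-26*-11 - -32*-1)=254, (-32*-26 - -25*-11)=557; twice the area = |1742| = 1742; area = 871; boundary points = 8 + 1 + 1 + 1 + 2 + 1 = 14; strictly interior points = area - boundary/2 + 1 = 865; answer 865
Part II: A1 = 865; r = -20; remainder = value at the root: -3*(-20)^4 - 7*(-20)^3 + 8*(-20)^2 + 9*(-20)^1 + 9 = (-480000) + (56000) + (3200) + (-180) + (9) = -420971; answer -420971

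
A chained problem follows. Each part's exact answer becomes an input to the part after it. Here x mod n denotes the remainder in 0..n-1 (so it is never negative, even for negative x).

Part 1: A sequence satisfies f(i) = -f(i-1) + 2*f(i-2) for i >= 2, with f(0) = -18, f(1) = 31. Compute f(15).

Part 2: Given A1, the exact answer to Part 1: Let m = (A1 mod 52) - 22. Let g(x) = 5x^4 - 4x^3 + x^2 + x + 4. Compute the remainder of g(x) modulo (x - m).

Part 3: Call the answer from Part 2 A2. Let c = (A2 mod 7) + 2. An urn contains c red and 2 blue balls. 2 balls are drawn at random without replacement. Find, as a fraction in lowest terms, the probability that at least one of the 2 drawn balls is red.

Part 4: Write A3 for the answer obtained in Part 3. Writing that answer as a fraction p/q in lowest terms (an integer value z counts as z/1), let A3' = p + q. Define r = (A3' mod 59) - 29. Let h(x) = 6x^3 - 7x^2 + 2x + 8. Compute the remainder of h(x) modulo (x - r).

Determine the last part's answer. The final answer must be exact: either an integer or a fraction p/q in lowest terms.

-31527

Part 1: f(2) = -1*(31) + 2*(-18) = -67; iterating: f(2)=-67, f(3)=129, f(4)=-263, f(5)=521, f(6)=-1047, f(7)=2089, f(8)=-4183, f(9)=8361, f(10)=-16727, f(11)=33449, f(12)=-66903, f(13)=133801, f(14)=-267607, f(15)=535209; answer 535209
Part 2: A1 = 535209; m = 3; remainder = value at the root: 5*(3)^4 - 4*(3)^3 + 1*(3)^2 + 1*(3)^1 + 4 = (405) + (-108) + (9) + (3) + (4) = 313; answer 313
Part 3: A2 = 313; c = 7; total draws C(9,2) = 36; complement C(2,2) = 1; favorable 36 - 1 = 35; P = 35/36; answer 35/36
Part 4: A3 = 35/36; threaded value p + q = 71; r = -17; remainder = value at the root: 6*(-17)^3 - 7*(-17)^2 + 2*(-17)^1 + 8 = (-29478) + (-2023) + (-34) + (8) = -31527; answer -31527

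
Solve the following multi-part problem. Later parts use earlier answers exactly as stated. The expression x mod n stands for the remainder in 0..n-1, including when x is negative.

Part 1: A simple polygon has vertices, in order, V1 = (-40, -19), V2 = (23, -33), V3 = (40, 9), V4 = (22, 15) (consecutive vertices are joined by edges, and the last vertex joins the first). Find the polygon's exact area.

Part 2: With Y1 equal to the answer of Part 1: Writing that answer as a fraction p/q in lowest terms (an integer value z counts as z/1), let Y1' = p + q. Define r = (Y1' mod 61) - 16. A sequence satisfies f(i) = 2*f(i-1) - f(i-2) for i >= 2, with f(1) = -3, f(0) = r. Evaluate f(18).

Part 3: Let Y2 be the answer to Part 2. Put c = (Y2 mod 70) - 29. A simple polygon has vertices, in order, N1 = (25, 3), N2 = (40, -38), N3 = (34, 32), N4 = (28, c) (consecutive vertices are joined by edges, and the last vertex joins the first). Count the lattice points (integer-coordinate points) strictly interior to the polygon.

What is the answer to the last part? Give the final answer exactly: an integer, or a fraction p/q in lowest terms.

348

Part 1: cross terms: (-40*-33 - 23*-19)=1757, (23*9 - 40*-33)=1527, (40*15 - 22*9)=402, (22*-19 - -40*15)=182; twice the area = |3868| = 3868; area = 1934; answer 1934
Part 2: Y1 = 1934; threaded value p + q = 1935; r = 28; f(2) = 2*(-3) - 1*(28) = -34; iterating: f(2)=-34, f(3)=-65, f(4)=-96, f(5)=-127, f(6)=-158, f(7)=-189, f(8)=-220, f(9)=-251, f(10)=-282, f(11)=-313, f(12)=-344, f(13)=-375, f(14)=-406, f(15)=-437, f(16)=-468, f(17)=-499, f(18)=-530; answer -530
Part 3: Y2 = -530; c = 1; cross terms: (25*-38 - 40*3)=-1070, (40*32 - 34*-38)=2572, (34*1 - 28*32)=-862, (28*3 - 25*1)=59; twice the area = |699| = 699; area = 699/2; boundary points = 1 + 2 + 1 + 1 = 5; strictly interior points = area - boundary/2 + 1 = 348; answer 348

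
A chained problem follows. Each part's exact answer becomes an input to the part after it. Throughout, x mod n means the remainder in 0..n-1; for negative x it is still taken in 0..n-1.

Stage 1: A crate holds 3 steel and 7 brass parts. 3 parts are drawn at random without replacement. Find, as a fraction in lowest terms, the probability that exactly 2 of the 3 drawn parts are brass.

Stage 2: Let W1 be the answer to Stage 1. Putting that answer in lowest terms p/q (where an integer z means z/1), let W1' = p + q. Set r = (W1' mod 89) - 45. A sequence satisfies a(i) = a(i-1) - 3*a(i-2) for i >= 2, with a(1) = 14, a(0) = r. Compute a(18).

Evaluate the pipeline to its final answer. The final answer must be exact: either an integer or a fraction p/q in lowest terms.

-227344

Stage 1: total draws C(10,3) = 120; favorable C(7,2)*C(3,1) = 63; P = 21/40; answer 21/40
Stage 2: W1 = 21/40; threaded value p + q = 61; r = 16; a(2) = 1*(14) - 3*(16) = -34; iterating: a(2)=-34, a(3)=-76, a(4)=26, a(5)=254, a(6)=176, a(7)=-586, a(8)=-1114, a(9)=644, a(10)=3986, a(11)=2054, a(12)=-9904, a(13)=-16066, a(14)=13646, a(15)=61844, a(16)=20906, a(17)=-164626, a(18)=-227344; answer -227344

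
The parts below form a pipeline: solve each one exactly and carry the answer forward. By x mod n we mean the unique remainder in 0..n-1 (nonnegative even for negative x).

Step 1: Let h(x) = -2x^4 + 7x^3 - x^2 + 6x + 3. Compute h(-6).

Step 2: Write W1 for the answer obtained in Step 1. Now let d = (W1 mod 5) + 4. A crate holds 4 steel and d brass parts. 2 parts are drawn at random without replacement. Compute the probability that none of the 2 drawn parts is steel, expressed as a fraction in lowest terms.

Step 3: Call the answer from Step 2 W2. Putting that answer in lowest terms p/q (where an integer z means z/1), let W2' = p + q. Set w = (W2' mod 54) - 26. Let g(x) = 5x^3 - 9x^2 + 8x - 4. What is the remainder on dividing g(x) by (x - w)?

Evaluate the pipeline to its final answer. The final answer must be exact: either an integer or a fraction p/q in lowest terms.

-57776

Step 1: -2*(-6)^4 + 7*(-6)^3 - 1*(-6)^2 + 6*(-6)^1 + 3 = (-2592) + (-1512) + (-36) + (-36) + (3) = -4173; answer -4173
Step 2: W1 = -4173; d = 6; total draws C(10,2) = 45; favorable C(6,2) = 15; P = 1/3; answer 1/3
Step 3: W2 = 1/3; threaded value p + q = 4; w = -22; remainder = value at the root: 5*(-22)^3 - 9*(-22)^2 + 8*(-22)^1 - 4 = (-53240) + (-4356) + (-176) + (-4) = -57776; answer -57776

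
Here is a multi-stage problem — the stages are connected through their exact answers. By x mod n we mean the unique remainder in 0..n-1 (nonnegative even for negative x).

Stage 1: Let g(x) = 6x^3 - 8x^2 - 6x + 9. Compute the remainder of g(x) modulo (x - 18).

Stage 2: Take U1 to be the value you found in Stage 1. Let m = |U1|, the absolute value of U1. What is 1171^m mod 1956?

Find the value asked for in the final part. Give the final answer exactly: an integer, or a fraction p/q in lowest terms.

Stage 1: remainder = value at the root: 6*(18)^3 - 8*(18)^2 - 6*(18)^1 + 9 = (34992) + (-2592) + (-108) + (9) = 32301; answer 32301
Stage 2: U1 = 32301; m = 32301; squarings mod 1956: 1171^1=1171, 1171^2=85, 1171^4=1357, 1171^8=853, 1171^16=1933, 1171^32=529, 1171^64=133, 1171^128=85, 1171^256=1357, 1171^512=853, 1171^1024=1933, 1171^2048=529, 1171^4096=133, 1171^8192=85, 1171^16384=1357; 1171^32301 = 1171^1 * 1171^4 * 1171^8 * 1171^32 * 1171^512 * 1171^1024 * 1171^2048 * 1171^4096 * 1171^8192 * 1171^16384 = 1303 (mod 1956); answer 1303

1303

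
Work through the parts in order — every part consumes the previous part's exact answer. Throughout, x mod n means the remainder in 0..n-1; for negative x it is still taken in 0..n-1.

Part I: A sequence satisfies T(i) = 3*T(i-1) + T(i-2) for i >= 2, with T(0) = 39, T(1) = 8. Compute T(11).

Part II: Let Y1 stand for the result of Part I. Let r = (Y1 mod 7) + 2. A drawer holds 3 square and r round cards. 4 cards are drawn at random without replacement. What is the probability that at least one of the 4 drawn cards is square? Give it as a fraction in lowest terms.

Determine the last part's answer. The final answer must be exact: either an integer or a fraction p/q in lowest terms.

Part I: T(2) = 3*(8) + 1*(39) = 63; iterating: T(2)=63, T(3)=197, T(4)=654, T(5)=2159, T(6)=7131, T(7)=23552, T(8)=77787, T(9)=256913, T(10)=848526, T(11)=2802491; answer 2802491
Part II: Y1 = 2802491; r = 8; total draws C(11,4) = 330; complement C(8,4) = 70; favorable 330 - 70 = 260; P = 26/33; answer 26/33

26/33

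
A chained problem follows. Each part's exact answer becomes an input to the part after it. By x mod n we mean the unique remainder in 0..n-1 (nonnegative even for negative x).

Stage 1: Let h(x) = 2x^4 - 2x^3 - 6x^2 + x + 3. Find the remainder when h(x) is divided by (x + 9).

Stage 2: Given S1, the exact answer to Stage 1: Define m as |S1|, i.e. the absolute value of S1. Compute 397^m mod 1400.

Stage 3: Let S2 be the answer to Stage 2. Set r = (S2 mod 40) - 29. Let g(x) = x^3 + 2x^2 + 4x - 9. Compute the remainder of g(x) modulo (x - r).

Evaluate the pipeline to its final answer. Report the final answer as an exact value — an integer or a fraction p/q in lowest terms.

Stage 1: remainder = value at the root: 2*(-9)^4 - 2*(-9)^3 - 6*(-9)^2 + 1*(-9)^1 + 3 = (13122) + (1458) + (-486) + (-9) + (3) = 14088; answer 14088
Stage 2: S1 = 14088; m = 14088; squarings mod 1400: 397^1=397, 397^2=809, 397^4=681, 397^8=361, 397^16=121, 397^32=641, 397^64=681, 397^128=361, 397^256=121, 397^512=641, 397^1024=681, 397^2048=361, 397^4096=121, 397^8192=641; 397^14088 = 397^8 * 397^256 * 397^512 * 397^1024 * 397^4096 * 397^8192 = 561 (mod 1400); answer 561
Stage 3: S2 = 561; r = -28; remainder = value at the root: 1*(-28)^3 + 2*(-28)^2 + 4*(-28)^1 - 9 = (-21952) + (1568) + (-112) + (-9) = -20505; answer -20505

-20505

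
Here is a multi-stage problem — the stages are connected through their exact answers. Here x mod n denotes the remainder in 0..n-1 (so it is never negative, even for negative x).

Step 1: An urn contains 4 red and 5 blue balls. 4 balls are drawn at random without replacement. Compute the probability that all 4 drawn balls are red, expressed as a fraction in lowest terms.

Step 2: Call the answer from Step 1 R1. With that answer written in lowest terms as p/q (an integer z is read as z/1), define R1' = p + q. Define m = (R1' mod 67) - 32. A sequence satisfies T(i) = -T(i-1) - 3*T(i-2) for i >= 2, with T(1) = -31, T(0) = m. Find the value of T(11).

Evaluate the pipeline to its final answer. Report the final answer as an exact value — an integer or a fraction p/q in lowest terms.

Step 1: total draws C(9,4) = 126; favorable C(4,4) = 1; P = 1/126; answer 1/126
Step 2: R1 = 1/126; threaded value p + q = 127; m = 28; T(2) = -1*(-31) - 3*(28) = -53; iterating: T(2)=-53, T(3)=146, T(4)=13, T(5)=-451, T(6)=412, T(7)=941, T(8)=-2177, T(9)=-646, T(10)=7177, T(11)=-5239; answer -5239

-5239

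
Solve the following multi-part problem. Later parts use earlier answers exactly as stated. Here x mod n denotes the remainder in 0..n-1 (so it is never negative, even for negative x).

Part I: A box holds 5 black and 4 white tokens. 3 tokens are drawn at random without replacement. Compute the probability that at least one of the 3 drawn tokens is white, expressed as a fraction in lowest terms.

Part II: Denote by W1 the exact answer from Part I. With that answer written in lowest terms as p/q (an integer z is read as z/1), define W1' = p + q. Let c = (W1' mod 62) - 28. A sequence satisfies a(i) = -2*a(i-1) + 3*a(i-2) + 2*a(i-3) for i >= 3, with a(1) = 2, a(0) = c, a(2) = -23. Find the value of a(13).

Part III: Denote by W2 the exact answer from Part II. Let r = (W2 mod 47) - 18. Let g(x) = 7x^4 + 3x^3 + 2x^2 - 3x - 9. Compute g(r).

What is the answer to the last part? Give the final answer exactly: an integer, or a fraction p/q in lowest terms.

Part I: total draws C(9,3) = 84; complement C(5,3) = 10; favorable 84 - 10 = 74; P = 37/42; answer 37/42
Part II: W1 = 37/42; threaded value p + q = 79; c = -11; a(3) = -2*(-23) + 3*(2) + 2*(-11) = 30; iterating: a(3)=30, a(4)=-125, a(5)=294, a(6)=-903, a(7)=2438, a(8)=-6997, a(9)=19502, a(10)=-55119, a(11)=154750, a(12)=-435853, a(13)=1225718; answer 1225718
Part III: W2 = 1225718; r = -13; 7*(-13)^4 + 3*(-13)^3 + 2*(-13)^2 - 3*(-13)^1 - 9 = (199927) + (-6591) + (338) + (39) + (-9) = 193704; answer 193704

193704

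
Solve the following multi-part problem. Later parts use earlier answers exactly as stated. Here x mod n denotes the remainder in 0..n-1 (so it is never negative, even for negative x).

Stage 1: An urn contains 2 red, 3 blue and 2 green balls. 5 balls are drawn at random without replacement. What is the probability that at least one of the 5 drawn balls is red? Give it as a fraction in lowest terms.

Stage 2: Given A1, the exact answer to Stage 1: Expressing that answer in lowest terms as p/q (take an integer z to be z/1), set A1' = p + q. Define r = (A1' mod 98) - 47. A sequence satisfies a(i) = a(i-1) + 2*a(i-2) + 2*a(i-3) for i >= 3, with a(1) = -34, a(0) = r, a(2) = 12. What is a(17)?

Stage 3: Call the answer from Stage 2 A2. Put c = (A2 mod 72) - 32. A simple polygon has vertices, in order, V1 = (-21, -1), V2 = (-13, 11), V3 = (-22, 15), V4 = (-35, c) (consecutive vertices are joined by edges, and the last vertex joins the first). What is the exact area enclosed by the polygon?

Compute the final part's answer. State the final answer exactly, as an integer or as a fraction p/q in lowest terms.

Stage 1: total draws C(7,5) = 21; complement C(5,5) = 1; favorable 21 - 1 = 20; P = 20/21; answer 20/21
Stage 2: A1 = 20/21; threaded value p + q = 41; r = -6; a(3) = 1*(12) + 2*(-34) + 2*(-6) = -68; iterating: a(3)=-68, a(4)=-112, a(5)=-224, a(6)=-584, a(7)=-1256, a(8)=-2872, a(9)=-6552, a(10)=-14808, a(11)=-33656, a(12)=-76376, a(13)=-173304, a(14)=-393368, a(15)=-892728, a(16)=-2026072, a(17)=-4598264; answer -4598264
Stage 3: A2 = -4598264; c = -16; cross terms: (-21*11 - -13*-1)=-244, (-13*15 - -22*11)=47, (-22*-16 - -35*15)=877, (-35*-1 - -21*-16)=-301; twice the area = |379| = 379; area = 379/2; answer 379/2

379/2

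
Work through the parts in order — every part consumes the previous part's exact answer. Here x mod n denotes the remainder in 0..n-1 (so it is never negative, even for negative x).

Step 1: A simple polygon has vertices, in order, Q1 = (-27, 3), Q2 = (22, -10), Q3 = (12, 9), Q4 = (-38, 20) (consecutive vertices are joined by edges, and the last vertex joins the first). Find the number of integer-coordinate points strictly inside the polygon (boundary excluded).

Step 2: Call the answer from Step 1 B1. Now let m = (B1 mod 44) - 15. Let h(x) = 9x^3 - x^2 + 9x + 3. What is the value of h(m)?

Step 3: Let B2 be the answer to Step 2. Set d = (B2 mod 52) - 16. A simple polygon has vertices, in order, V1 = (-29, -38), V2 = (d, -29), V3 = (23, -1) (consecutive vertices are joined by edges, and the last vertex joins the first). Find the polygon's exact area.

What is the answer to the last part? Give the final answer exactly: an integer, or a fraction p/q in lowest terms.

753/2

Step 1: cross terms: (-27*-10 - 22*3)=204, (22*9 - 12*-10)=318, (12*20 - -38*9)=582, (-38*3 - -27*20)=426; twice the area = |1530| = 1530; area = 765; boundary points = 1 + 1 + 1 + 1 = 4; strictly interior points = area - boundary/2 + 1 = 764; answer 764
Step 2: B1 = 764; m = 1; 9*(1)^3 - 1*(1)^2 + 9*(1)^1 + 3 = (9) + (-1) + (9) + (3) = 20; answer 20
Step 3: B2 = 20; d = 4; cross terms: (-29*-29 - 4*-38)=993, (4*-1 - 23*-29)=663, (23*-38 - -29*-1)=-903; twice the area = |753| = 753; area = 753/2; answer 753/2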